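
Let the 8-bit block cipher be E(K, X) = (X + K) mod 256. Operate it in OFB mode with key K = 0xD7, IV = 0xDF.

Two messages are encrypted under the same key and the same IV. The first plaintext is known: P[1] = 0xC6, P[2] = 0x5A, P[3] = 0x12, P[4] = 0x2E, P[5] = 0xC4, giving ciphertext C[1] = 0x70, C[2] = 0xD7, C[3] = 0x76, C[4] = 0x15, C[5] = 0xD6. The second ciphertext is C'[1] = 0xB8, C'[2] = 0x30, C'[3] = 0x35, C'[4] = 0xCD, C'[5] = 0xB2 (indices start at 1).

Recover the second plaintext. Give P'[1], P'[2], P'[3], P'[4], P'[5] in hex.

In OFB with a reused IV, both messages share the same keystream S_i, so C_i ⊕ C'_i = P_i ⊕ P'_i and thus P'_i = P_i ⊕ C_i ⊕ C'_i.
P'[1]: 0xC6 ⊕ 0x70 ⊕ 0xB8 = 0x0E.
P'[2]: 0x5A ⊕ 0xD7 ⊕ 0x30 = 0xBD.
P'[3]: 0x12 ⊕ 0x76 ⊕ 0x35 = 0x51.
P'[4]: 0x2E ⊕ 0x15 ⊕ 0xCD = 0xF6.
P'[5]: 0xC4 ⊕ 0xD6 ⊕ 0xB2 = 0xA0.

P'[1] = 0x0E, P'[2] = 0xBD, P'[3] = 0x51, P'[4] = 0xF6, P'[5] = 0xA0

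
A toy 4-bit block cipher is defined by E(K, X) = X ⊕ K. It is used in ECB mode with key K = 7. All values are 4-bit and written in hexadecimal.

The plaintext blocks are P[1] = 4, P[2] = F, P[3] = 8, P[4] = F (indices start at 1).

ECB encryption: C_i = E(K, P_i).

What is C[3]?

C[3] = F

C[3]: E(K, 8) = F.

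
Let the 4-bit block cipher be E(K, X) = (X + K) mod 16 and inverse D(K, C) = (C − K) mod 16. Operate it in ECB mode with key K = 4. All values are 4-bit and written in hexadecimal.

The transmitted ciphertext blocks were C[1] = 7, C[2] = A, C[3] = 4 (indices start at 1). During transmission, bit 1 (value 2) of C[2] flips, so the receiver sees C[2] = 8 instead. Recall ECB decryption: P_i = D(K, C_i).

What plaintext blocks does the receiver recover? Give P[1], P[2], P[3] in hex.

P[1] = 3, P[2] = 4, P[3] = 0

Only C[2] changed, to 8. In ECB, a change in C_i affects only P_i. Decrypting the received ciphertext:
P[1]: D(K, 7) = 3.
P[2]: D(K, 8) = 4.
P[3]: D(K, 4) = 0.
Blocks that differ from the original plaintext: P[2].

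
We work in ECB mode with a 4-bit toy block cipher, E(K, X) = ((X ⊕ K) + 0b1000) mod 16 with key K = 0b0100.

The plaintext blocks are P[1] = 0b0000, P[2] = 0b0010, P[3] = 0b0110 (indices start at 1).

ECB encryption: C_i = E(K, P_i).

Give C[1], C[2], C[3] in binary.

C[1] = 0b1100, C[2] = 0b1110, C[3] = 0b1010

C[1]: E(K, 0b0000) = 0b1100.
C[2]: E(K, 0b0010) = 0b1110.
C[3]: E(K, 0b0110) = 0b1010.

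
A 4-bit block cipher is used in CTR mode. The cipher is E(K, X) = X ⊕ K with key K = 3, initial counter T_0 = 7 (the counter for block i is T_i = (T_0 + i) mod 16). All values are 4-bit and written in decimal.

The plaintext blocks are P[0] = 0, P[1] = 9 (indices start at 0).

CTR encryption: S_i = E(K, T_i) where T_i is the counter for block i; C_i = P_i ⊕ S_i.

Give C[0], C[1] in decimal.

C[0] = 4, C[1] = 2

C[0]: T = 7, S = E(K, T) = 4; 0 ⊕ 4 = 4.
C[1]: T = 8, S = E(K, T) = 11; 9 ⊕ 11 = 2.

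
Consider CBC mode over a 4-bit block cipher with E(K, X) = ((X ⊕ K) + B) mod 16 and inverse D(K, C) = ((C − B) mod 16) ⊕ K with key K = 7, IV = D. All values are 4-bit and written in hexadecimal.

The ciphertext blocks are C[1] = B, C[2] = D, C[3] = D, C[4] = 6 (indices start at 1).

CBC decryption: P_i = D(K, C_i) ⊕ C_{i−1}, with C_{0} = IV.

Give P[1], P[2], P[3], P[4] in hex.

P[1] = A, P[2] = E, P[3] = 8, P[4] = 1

P[1]: D(K, B) = 7; 7 ⊕ D = A.
P[2]: D(K, D) = 5; 5 ⊕ B = E.
P[3]: D(K, D) = 5; 5 ⊕ D = 8.
P[4]: D(K, 6) = C; C ⊕ D = 1.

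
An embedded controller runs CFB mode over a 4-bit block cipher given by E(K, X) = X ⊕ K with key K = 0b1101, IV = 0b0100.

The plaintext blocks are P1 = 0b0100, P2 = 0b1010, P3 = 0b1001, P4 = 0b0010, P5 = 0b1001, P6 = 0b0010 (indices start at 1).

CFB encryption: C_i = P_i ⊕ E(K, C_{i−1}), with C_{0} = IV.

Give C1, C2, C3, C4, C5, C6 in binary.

C1 = 0b1101, C2 = 0b1010, C3 = 0b1110, C4 = 0b0001, C5 = 0b0101, C6 = 0b1010

C1: E(K, 0b0100) = 0b1001; 0b0100 ⊕ 0b1001 = 0b1101.
C2: E(K, 0b1101) = 0b0000; 0b1010 ⊕ 0b0000 = 0b1010.
C3: E(K, 0b1010) = 0b0111; 0b1001 ⊕ 0b0111 = 0b1110.
C4: E(K, 0b1110) = 0b0011; 0b0010 ⊕ 0b0011 = 0b0001.
C5: E(K, 0b0001) = 0b1100; 0b1001 ⊕ 0b1100 = 0b0101.
C6: E(K, 0b0101) = 0b1000; 0b0010 ⊕ 0b1000 = 0b1010.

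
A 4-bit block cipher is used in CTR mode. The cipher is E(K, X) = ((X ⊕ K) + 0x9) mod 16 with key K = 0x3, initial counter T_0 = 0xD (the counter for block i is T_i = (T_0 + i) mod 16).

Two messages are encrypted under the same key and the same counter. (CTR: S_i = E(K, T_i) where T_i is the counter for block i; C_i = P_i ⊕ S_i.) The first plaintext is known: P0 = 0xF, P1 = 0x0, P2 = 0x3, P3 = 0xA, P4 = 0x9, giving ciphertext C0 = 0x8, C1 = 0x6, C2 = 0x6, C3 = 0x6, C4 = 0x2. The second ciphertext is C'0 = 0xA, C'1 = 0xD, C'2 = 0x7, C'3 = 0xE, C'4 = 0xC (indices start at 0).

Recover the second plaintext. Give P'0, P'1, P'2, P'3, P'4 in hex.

P'0 = 0xD, P'1 = 0xB, P'2 = 0x2, P'3 = 0x2, P'4 = 0x7

In CTR with a reused counter, both messages share the same keystream S_i, so C_i ⊕ C'_i = P_i ⊕ P'_i and thus P'_i = P_i ⊕ C_i ⊕ C'_i.
P'0: 0xF ⊕ 0x8 ⊕ 0xA = 0xD.
P'1: 0x0 ⊕ 0x6 ⊕ 0xD = 0xB.
P'2: 0x3 ⊕ 0x6 ⊕ 0x7 = 0x2.
P'3: 0xA ⊕ 0x6 ⊕ 0xE = 0x2.
P'4: 0x9 ⊕ 0x2 ⊕ 0xC = 0x7.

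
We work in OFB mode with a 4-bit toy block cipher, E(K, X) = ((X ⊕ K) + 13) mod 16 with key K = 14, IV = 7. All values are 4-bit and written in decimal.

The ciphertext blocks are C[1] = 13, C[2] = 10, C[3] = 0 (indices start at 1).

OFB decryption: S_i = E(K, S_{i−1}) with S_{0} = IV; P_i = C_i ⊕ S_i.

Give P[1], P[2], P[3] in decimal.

P[1]: S = E(K, 7) = 6; 13 ⊕ 6 = 11.
P[2]: S = E(K, 6) = 5; 10 ⊕ 5 = 15.
P[3]: S = E(K, 5) = 8; 0 ⊕ 8 = 8.

P[1] = 11, P[2] = 15, P[3] = 8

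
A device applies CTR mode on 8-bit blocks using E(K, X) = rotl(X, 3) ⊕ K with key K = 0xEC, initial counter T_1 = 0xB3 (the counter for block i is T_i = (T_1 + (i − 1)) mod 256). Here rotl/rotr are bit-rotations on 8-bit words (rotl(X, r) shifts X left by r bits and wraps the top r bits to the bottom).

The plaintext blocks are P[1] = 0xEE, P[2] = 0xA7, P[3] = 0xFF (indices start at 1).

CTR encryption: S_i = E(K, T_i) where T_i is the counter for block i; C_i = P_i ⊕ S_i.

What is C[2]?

C[2] = 0xEE

C[1]: T = 0xB3, S = E(K, T) = 0x71; 0xEE ⊕ 0x71 = 0x9F.
C[2]: T = 0xB4, S = E(K, T) = 0x49; 0xA7 ⊕ 0x49 = 0xEE.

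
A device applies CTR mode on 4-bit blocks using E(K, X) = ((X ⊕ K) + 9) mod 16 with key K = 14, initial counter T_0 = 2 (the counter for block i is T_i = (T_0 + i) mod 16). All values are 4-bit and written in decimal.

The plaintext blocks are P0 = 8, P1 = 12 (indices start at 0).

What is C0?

C0 = 13

CTR encryption: S_i = E(K, T_i) where T_i is the counter for block i; C_i = P_i ⊕ S_i.
C0: T = 2, S = E(K, T) = 5; 8 ⊕ 5 = 13.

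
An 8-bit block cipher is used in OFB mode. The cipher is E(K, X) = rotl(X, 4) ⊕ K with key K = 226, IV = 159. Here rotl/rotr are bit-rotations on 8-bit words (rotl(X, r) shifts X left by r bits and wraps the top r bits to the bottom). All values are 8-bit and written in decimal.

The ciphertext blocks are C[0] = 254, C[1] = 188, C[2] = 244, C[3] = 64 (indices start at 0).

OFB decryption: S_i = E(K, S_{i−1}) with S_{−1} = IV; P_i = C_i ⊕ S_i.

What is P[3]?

P[3] = 223

P[0]: S = E(K, 159) = 27; 254 ⊕ 27 = 229.
P[1]: S = E(K, 27) = 83; 188 ⊕ 83 = 239.
P[2]: S = E(K, 83) = 215; 244 ⊕ 215 = 35.
P[3]: S = E(K, 215) = 159; 64 ⊕ 159 = 223.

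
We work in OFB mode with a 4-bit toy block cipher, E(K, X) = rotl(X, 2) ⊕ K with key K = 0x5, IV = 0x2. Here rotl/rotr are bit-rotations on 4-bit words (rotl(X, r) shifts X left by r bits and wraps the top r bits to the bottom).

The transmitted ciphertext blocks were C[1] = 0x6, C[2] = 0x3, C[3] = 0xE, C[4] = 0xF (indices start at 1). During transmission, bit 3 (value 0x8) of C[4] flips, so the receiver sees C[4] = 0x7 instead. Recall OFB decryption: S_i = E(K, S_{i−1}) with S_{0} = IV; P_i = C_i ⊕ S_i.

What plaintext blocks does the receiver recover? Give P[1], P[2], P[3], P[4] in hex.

P[1] = 0xB, P[2] = 0x1, P[3] = 0x3, P[4] = 0x5

Only C[4] changed, to 0x7. In OFB, a change in C_i flips the same bit in P_i only; the keystream is unaffected. Decrypting the received ciphertext:
P[1]: S = E(K, 0x2) = 0xD; 0x6 ⊕ 0xD = 0xB.
P[2]: S = E(K, 0xD) = 0x2; 0x3 ⊕ 0x2 = 0x1.
P[3]: S = E(K, 0x2) = 0xD; 0xE ⊕ 0xD = 0x3.
P[4]: S = E(K, 0xD) = 0x2; 0x7 ⊕ 0x2 = 0x5.
Blocks that differ from the original plaintext: P[4].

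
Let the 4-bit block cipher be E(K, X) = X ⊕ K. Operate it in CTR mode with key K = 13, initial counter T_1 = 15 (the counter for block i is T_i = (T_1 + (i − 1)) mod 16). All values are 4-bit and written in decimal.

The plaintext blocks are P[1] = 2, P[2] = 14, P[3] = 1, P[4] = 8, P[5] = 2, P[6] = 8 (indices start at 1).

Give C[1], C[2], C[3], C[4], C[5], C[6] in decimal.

C[1] = 0, C[2] = 3, C[3] = 13, C[4] = 7, C[5] = 12, C[6] = 1

CTR encryption: S_i = E(K, T_i) where T_i is the counter for block i; C_i = P_i ⊕ S_i.
C[1]: T = 15, S = E(K, T) = 2; 2 ⊕ 2 = 0.
C[2]: T = 0, S = E(K, T) = 13; 14 ⊕ 13 = 3.
C[3]: T = 1, S = E(K, T) = 12; 1 ⊕ 12 = 13.
C[4]: T = 2, S = E(K, T) = 15; 8 ⊕ 15 = 7.
C[5]: T = 3, S = E(K, T) = 14; 2 ⊕ 14 = 12.
C[6]: T = 4, S = E(K, T) = 9; 8 ⊕ 9 = 1.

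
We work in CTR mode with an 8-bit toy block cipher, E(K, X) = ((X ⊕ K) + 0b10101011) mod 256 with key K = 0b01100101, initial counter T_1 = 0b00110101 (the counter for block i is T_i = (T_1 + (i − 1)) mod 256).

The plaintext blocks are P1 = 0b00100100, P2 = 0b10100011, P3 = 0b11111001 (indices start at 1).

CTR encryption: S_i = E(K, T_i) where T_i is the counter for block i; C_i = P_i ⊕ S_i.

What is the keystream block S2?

0b11111110

C1: T = 0b00110101, S = E(K, T) = 0b11111011; 0b00100100 ⊕ 0b11111011 = 0b11011111.
C2: T = 0b00110110, S = E(K, T) = 0b11111110; 0b10100011 ⊕ 0b11111110 = 0b01011101.
So S2 = 0b11111110.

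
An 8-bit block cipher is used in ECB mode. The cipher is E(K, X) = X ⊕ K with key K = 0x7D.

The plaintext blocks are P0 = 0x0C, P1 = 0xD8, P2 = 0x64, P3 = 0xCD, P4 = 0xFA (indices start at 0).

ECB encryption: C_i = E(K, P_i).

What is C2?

C2 = 0x19

C2: E(K, 0x64) = 0x19.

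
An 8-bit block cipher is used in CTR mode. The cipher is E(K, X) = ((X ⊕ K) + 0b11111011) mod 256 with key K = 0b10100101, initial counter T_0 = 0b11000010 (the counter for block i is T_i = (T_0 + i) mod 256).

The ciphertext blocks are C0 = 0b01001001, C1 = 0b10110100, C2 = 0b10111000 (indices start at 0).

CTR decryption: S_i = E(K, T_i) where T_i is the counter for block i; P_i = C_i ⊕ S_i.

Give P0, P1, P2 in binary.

P0: T = 0b11000010, S = E(K, T) = 0b01100010; 0b01001001 ⊕ 0b01100010 = 0b00101011.
P1: T = 0b11000011, S = E(K, T) = 0b01100001; 0b10110100 ⊕ 0b01100001 = 0b11010101.
P2: T = 0b11000100, S = E(K, T) = 0b01011100; 0b10111000 ⊕ 0b01011100 = 0b11100100.

P0 = 0b00101011, P1 = 0b11010101, P2 = 0b11100100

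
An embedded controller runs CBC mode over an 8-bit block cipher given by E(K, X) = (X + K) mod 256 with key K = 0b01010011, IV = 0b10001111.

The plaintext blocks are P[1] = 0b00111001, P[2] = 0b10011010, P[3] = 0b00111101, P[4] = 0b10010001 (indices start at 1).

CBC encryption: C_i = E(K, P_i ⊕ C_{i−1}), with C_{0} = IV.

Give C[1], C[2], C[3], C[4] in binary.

C[1] = 0b00001001, C[2] = 0b11100110, C[3] = 0b00101110, C[4] = 0b00010010

C[1]: P[1] ⊕ 0b10001111 = 0b10110110; E(K, 0b10110110) = 0b00001001.
C[2]: P[2] ⊕ 0b00001001 = 0b10010011; E(K, 0b10010011) = 0b11100110.
C[3]: P[3] ⊕ 0b11100110 = 0b11011011; E(K, 0b11011011) = 0b00101110.
C[4]: P[4] ⊕ 0b00101110 = 0b10111111; E(K, 0b10111111) = 0b00010010.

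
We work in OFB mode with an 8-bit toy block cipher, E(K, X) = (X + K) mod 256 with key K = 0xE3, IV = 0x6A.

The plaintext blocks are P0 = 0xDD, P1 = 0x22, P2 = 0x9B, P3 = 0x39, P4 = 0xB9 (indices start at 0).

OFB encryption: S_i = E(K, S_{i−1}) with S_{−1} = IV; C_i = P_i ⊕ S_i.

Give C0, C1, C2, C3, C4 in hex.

C0: S = E(K, 0x6A) = 0x4D; 0xDD ⊕ 0x4D = 0x90.
C1: S = E(K, 0x4D) = 0x30; 0x22 ⊕ 0x30 = 0x12.
C2: S = E(K, 0x30) = 0x13; 0x9B ⊕ 0x13 = 0x88.
C3: S = E(K, 0x13) = 0xF6; 0x39 ⊕ 0xF6 = 0xCF.
C4: S = E(K, 0xF6) = 0xD9; 0xB9 ⊕ 0xD9 = 0x60.

C0 = 0x90, C1 = 0x12, C2 = 0x88, C3 = 0xCF, C4 = 0x60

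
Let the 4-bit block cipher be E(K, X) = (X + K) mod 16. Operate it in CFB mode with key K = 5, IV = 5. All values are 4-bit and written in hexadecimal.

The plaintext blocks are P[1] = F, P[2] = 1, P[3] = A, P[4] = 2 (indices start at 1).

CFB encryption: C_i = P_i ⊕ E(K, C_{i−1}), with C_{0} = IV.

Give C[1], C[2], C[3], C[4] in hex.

C[1]: E(K, 5) = A; F ⊕ A = 5.
C[2]: E(K, 5) = A; 1 ⊕ A = B.
C[3]: E(K, B) = 0; A ⊕ 0 = A.
C[4]: E(K, A) = F; 2 ⊕ F = D.

C[1] = 5, C[2] = B, C[3] = A, C[4] = D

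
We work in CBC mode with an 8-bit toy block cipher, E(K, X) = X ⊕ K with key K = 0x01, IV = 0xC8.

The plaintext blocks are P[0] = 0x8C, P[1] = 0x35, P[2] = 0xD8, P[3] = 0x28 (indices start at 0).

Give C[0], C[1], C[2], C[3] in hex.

C[0] = 0x45, C[1] = 0x71, C[2] = 0xA8, C[3] = 0x81

CBC encryption: C_i = E(K, P_i ⊕ C_{i−1}), with C_{−1} = IV.
C[0]: P[0] ⊕ 0xC8 = 0x44; E(K, 0x44) = 0x45.
C[1]: P[1] ⊕ 0x45 = 0x70; E(K, 0x70) = 0x71.
C[2]: P[2] ⊕ 0x71 = 0xA9; E(K, 0xA9) = 0xA8.
C[3]: P[3] ⊕ 0xA8 = 0x80; E(K, 0x80) = 0x81.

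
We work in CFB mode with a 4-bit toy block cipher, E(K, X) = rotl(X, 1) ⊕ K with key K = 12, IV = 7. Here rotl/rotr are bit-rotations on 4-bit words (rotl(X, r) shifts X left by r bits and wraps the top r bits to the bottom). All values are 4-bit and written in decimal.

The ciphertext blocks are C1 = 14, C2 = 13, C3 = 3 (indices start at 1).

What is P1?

CFB decryption: P_i = C_i ⊕ E(K, C_{i−1}), with C_{0} = IV.
P1: E(K, 7) = 2; 14 ⊕ 2 = 12.

P1 = 12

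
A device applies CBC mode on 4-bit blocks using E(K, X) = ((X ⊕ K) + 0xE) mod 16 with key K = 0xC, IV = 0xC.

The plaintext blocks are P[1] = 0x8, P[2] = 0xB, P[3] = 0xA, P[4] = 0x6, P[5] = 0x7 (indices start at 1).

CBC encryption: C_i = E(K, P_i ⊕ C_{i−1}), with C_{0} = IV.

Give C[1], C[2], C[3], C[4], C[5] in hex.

C[1] = 0x6, C[2] = 0xF, C[3] = 0x7, C[4] = 0xB, C[5] = 0xE

C[1]: P[1] ⊕ 0xC = 0x4; E(K, 0x4) = 0x6.
C[2]: P[2] ⊕ 0x6 = 0xD; E(K, 0xD) = 0xF.
C[3]: P[3] ⊕ 0xF = 0x5; E(K, 0x5) = 0x7.
C[4]: P[4] ⊕ 0x7 = 0x1; E(K, 0x1) = 0xB.
C[5]: P[5] ⊕ 0xB = 0xC; E(K, 0xC) = 0xE.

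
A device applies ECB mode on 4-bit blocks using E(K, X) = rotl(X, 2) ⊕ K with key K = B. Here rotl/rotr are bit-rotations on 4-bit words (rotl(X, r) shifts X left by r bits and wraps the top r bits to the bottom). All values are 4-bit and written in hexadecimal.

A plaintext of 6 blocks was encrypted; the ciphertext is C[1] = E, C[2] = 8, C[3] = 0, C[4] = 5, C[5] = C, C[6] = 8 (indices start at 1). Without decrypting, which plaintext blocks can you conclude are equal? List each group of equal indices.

P[2] = P[6]

ECB encrypts each block independently with the same key, so equal ciphertext blocks imply equal plaintext blocks.
C[2] = C[6] = 8, so P[2] = P[6].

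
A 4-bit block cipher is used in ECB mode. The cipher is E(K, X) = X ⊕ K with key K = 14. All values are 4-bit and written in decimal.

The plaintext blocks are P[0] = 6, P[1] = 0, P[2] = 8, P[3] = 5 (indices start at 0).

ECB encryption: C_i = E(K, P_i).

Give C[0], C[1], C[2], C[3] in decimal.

C[0] = 8, C[1] = 14, C[2] = 6, C[3] = 11

C[0]: E(K, 6) = 8.
C[1]: E(K, 0) = 14.
C[2]: E(K, 8) = 6.
C[3]: E(K, 5) = 11.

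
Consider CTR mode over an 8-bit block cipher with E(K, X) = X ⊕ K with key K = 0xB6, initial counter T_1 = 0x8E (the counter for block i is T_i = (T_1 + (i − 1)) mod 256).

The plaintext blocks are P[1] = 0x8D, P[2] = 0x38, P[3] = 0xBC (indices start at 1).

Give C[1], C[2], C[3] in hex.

CTR encryption: S_i = E(K, T_i) where T_i is the counter for block i; C_i = P_i ⊕ S_i.
C[1]: T = 0x8E, S = E(K, T) = 0x38; 0x8D ⊕ 0x38 = 0xB5.
C[2]: T = 0x8F, S = E(K, T) = 0x39; 0x38 ⊕ 0x39 = 0x01.
C[3]: T = 0x90, S = E(K, T) = 0x26; 0xBC ⊕ 0x26 = 0x9A.

C[1] = 0xB5, C[2] = 0x01, C[3] = 0x9A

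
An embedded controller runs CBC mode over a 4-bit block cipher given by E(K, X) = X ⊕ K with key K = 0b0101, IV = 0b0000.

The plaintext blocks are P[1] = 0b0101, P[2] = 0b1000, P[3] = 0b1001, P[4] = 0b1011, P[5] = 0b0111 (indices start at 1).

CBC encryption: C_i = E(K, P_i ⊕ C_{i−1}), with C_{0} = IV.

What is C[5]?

C[1]: P[1] ⊕ 0b0000 = 0b0101; E(K, 0b0101) = 0b0000.
C[2]: P[2] ⊕ 0b0000 = 0b1000; E(K, 0b1000) = 0b1101.
C[3]: P[3] ⊕ 0b1101 = 0b0100; E(K, 0b0100) = 0b0001.
C[4]: P[4] ⊕ 0b0001 = 0b1010; E(K, 0b1010) = 0b1111.
C[5]: P[5] ⊕ 0b1111 = 0b1000; E(K, 0b1000) = 0b1101.

C[5] = 0b1101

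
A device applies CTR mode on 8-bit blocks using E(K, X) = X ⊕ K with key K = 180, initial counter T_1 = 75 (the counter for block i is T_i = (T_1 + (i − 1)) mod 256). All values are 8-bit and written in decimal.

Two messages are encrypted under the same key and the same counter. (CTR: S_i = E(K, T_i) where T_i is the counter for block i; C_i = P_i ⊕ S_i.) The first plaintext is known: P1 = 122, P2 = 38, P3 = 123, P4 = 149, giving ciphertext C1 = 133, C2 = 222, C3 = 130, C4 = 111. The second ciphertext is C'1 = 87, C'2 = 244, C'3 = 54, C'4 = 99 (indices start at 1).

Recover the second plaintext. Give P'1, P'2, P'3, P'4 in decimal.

P'1 = 168, P'2 = 12, P'3 = 207, P'4 = 153

In CTR with a reused counter, both messages share the same keystream S_i, so C_i ⊕ C'_i = P_i ⊕ P'_i and thus P'_i = P_i ⊕ C_i ⊕ C'_i.
P'1: 122 ⊕ 133 ⊕ 87 = 168.
P'2: 38 ⊕ 222 ⊕ 244 = 12.
P'3: 123 ⊕ 130 ⊕ 54 = 207.
P'4: 149 ⊕ 111 ⊕ 99 = 153.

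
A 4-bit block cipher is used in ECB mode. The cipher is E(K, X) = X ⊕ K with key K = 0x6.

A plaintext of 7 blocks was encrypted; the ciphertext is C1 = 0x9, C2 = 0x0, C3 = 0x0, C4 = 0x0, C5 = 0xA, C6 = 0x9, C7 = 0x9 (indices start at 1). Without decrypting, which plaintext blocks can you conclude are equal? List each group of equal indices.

P1 = P6 = P7; P2 = P3 = P4

ECB encrypts each block independently with the same key, so equal ciphertext blocks imply equal plaintext blocks.
C1 = C6 = C7 = 0x9, so P1 = P6 = P7.
C2 = C3 = C4 = 0x0, so P2 = P3 = P4.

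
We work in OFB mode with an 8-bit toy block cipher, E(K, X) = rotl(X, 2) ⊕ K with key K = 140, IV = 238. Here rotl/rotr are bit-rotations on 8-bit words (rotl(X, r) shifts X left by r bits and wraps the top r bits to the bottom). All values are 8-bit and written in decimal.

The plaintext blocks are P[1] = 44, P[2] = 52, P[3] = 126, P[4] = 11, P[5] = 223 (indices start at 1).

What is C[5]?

C[5] = 189

OFB encryption: S_i = E(K, S_{i−1}) with S_{0} = IV; C_i = P_i ⊕ S_i.
C[1]: S = E(K, 238) = 55; 44 ⊕ 55 = 27.
C[2]: S = E(K, 55) = 80; 52 ⊕ 80 = 100.
C[3]: S = E(K, 80) = 205; 126 ⊕ 205 = 179.
C[4]: S = E(K, 205) = 187; 11 ⊕ 187 = 176.
C[5]: S = E(K, 187) = 98; 223 ⊕ 98 = 189.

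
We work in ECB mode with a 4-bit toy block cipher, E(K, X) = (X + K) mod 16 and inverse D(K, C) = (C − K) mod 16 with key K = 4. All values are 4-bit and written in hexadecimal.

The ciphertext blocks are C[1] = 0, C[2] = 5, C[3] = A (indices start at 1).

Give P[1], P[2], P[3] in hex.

P[1] = C, P[2] = 1, P[3] = 6

ECB decryption: P_i = D(K, C_i).
P[1]: D(K, 0) = C.
P[2]: D(K, 5) = 1.
P[3]: D(K, A) = 6.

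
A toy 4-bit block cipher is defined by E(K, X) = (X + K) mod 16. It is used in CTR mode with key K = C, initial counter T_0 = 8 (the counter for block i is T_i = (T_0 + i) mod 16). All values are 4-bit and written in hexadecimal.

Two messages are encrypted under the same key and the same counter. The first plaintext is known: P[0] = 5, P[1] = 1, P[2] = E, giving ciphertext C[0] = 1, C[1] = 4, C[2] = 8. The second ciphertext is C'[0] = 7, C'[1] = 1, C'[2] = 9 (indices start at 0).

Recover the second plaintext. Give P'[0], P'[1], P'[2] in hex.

P'[0] = 3, P'[1] = 4, P'[2] = F

In CTR with a reused counter, both messages share the same keystream S_i, so C_i ⊕ C'_i = P_i ⊕ P'_i and thus P'_i = P_i ⊕ C_i ⊕ C'_i.
P'[0]: 5 ⊕ 1 ⊕ 7 = 3.
P'[1]: 1 ⊕ 4 ⊕ 1 = 4.
P'[2]: E ⊕ 8 ⊕ 9 = F.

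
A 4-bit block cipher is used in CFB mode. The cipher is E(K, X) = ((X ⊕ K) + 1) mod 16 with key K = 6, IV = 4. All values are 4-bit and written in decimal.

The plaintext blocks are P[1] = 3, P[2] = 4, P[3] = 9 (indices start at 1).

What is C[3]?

C[3] = 15

CFB encryption: C_i = P_i ⊕ E(K, C_{i−1}), with C_{0} = IV.
C[1]: E(K, 4) = 3; 3 ⊕ 3 = 0.
C[2]: E(K, 0) = 7; 4 ⊕ 7 = 3.
C[3]: E(K, 3) = 6; 9 ⊕ 6 = 15.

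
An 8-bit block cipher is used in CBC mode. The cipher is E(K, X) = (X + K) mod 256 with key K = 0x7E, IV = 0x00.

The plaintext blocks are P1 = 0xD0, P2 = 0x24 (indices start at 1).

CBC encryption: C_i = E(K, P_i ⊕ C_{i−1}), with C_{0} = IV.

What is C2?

C2 = 0xE8

C1: P1 ⊕ 0x00 = 0xD0; E(K, 0xD0) = 0x4E.
C2: P2 ⊕ 0x4E = 0x6A; E(K, 0x6A) = 0xE8.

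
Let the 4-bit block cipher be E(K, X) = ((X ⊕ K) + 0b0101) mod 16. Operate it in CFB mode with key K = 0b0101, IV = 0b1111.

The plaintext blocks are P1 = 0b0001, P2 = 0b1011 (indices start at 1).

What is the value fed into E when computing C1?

0b1111

CFB encryption: C_i = P_i ⊕ E(K, C_{i−1}), with C_{0} = IV.
C1: E(K, 0b1111) = 0b1111; 0b0001 ⊕ 0b1111 = 0b1110.
So the input to E for block 1 is 0b1111.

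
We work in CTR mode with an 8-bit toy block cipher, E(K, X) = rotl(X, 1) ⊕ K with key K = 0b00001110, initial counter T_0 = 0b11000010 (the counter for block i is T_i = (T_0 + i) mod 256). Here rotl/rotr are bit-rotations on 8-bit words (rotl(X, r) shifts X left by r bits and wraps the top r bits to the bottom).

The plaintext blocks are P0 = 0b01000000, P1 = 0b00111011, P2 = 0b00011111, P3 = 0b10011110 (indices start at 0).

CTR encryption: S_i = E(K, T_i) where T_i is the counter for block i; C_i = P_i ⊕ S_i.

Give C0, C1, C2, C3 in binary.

C0 = 0b11001011, C1 = 0b10110010, C2 = 0b10011000, C3 = 0b00011011

C0: T = 0b11000010, S = E(K, T) = 0b10001011; 0b01000000 ⊕ 0b10001011 = 0b11001011.
C1: T = 0b11000011, S = E(K, T) = 0b10001001; 0b00111011 ⊕ 0b10001001 = 0b10110010.
C2: T = 0b11000100, S = E(K, T) = 0b10000111; 0b00011111 ⊕ 0b10000111 = 0b10011000.
C3: T = 0b11000101, S = E(K, T) = 0b10000101; 0b10011110 ⊕ 0b10000101 = 0b00011011.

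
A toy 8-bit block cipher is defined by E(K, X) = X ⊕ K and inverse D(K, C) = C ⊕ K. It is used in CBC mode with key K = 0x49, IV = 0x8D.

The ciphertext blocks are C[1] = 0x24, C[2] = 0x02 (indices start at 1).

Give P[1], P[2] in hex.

P[1] = 0xE0, P[2] = 0x6F

CBC decryption: P_i = D(K, C_i) ⊕ C_{i−1}, with C_{0} = IV.
P[1]: D(K, 0x24) = 0x6D; 0x6D ⊕ 0x8D = 0xE0.
P[2]: D(K, 0x02) = 0x4B; 0x4B ⊕ 0x24 = 0x6F.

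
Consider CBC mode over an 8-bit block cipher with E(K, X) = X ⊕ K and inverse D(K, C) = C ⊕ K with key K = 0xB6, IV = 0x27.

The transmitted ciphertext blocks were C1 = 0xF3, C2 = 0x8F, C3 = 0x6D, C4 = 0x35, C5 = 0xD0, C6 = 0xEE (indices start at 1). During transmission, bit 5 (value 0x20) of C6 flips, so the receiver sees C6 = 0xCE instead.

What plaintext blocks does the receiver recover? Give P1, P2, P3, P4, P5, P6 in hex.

P1 = 0x62, P2 = 0xCA, P3 = 0x54, P4 = 0xEE, P5 = 0x53, P6 = 0xA8

CBC decryption: P_i = D(K, C_i) ⊕ C_{i−1}, with C_{0} = IV.
Only C6 changed, to 0xCE. In CBC, a change in C_i garbles P_i and flips the same bit in P_{i+1}. Decrypting the received ciphertext:
P1: D(K, 0xF3) = 0x45; 0x45 ⊕ 0x27 = 0x62.
P2: D(K, 0x8F) = 0x39; 0x39 ⊕ 0xF3 = 0xCA.
P3: D(K, 0x6D) = 0xDB; 0xDB ⊕ 0x8F = 0x54.
P4: D(K, 0x35) = 0x83; 0x83 ⊕ 0x6D = 0xEE.
P5: D(K, 0xD0) = 0x66; 0x66 ⊕ 0x35 = 0x53.
P6: D(K, 0xCE) = 0x78; 0x78 ⊕ 0xD0 = 0xA8.
Blocks that differ from the original plaintext: P6.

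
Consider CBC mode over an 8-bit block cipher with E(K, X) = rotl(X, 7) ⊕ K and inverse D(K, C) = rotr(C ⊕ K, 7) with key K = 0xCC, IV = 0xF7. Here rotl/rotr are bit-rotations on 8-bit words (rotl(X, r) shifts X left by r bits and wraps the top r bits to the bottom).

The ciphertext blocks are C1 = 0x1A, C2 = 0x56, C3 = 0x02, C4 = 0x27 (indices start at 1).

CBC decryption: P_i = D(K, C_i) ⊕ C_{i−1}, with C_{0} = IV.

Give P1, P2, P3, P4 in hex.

P1: D(K, 0x1A) = 0xAD; 0xAD ⊕ 0xF7 = 0x5A.
P2: D(K, 0x56) = 0x35; 0x35 ⊕ 0x1A = 0x2F.
P3: D(K, 0x02) = 0x9D; 0x9D ⊕ 0x56 = 0xCB.
P4: D(K, 0x27) = 0xD7; 0xD7 ⊕ 0x02 = 0xD5.

P1 = 0x5A, P2 = 0x2F, P3 = 0xCB, P4 = 0xD5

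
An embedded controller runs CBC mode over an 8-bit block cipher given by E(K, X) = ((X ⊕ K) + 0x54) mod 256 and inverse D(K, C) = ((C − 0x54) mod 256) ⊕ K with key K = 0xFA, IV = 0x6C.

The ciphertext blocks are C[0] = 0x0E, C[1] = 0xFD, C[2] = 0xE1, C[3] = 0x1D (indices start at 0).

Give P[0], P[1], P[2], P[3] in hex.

CBC decryption: P_i = D(K, C_i) ⊕ C_{i−1}, with C_{−1} = IV.
P[0]: D(K, 0x0E) = 0x40; 0x40 ⊕ 0x6C = 0x2C.
P[1]: D(K, 0xFD) = 0x53; 0x53 ⊕ 0x0E = 0x5D.
P[2]: D(K, 0xE1) = 0x77; 0x77 ⊕ 0xFD = 0x8A.
P[3]: D(K, 0x1D) = 0x33; 0x33 ⊕ 0xE1 = 0xD2.

P[0] = 0x2C, P[1] = 0x5D, P[2] = 0x8A, P[3] = 0xD2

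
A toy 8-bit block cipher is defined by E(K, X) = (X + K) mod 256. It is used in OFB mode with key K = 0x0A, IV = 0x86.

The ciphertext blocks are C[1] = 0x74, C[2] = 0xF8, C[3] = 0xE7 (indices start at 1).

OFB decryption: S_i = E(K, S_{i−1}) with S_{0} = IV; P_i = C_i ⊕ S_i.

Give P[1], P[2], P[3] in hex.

P[1]: S = E(K, 0x86) = 0x90; 0x74 ⊕ 0x90 = 0xE4.
P[2]: S = E(K, 0x90) = 0x9A; 0xF8 ⊕ 0x9A = 0x62.
P[3]: S = E(K, 0x9A) = 0xA4; 0xE7 ⊕ 0xA4 = 0x43.

P[1] = 0xE4, P[2] = 0x62, P[3] = 0x43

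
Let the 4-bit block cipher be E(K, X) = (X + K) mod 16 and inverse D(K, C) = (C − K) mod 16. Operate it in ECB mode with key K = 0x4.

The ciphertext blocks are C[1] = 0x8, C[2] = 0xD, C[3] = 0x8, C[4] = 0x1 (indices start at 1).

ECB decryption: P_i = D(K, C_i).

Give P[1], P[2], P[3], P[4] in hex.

P[1]: D(K, 0x8) = 0x4.
P[2]: D(K, 0xD) = 0x9.
P[3]: D(K, 0x8) = 0x4.
P[4]: D(K, 0x1) = 0xD.

P[1] = 0x4, P[2] = 0x9, P[3] = 0x4, P[4] = 0xD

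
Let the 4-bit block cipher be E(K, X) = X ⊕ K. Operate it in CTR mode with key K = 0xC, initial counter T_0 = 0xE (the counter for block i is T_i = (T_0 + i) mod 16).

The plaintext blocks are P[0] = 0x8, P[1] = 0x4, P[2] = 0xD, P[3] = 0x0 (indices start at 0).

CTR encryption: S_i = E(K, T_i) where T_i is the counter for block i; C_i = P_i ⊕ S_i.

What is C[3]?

C[3] = 0xD

C[0]: T = 0xE, S = E(K, T) = 0x2; 0x8 ⊕ 0x2 = 0xA.
C[1]: T = 0xF, S = E(K, T) = 0x3; 0x4 ⊕ 0x3 = 0x7.
C[2]: T = 0x0, S = E(K, T) = 0xC; 0xD ⊕ 0xC = 0x1.
C[3]: T = 0x1, S = E(K, T) = 0xD; 0x0 ⊕ 0xD = 0xD.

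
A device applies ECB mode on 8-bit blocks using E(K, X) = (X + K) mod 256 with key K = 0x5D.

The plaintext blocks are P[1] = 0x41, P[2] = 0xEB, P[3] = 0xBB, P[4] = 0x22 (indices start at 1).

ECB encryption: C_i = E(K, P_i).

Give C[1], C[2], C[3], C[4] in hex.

C[1] = 0x9E, C[2] = 0x48, C[3] = 0x18, C[4] = 0x7F

C[1]: E(K, 0x41) = 0x9E.
C[2]: E(K, 0xEB) = 0x48.
C[3]: E(K, 0xBB) = 0x18.
C[4]: E(K, 0x22) = 0x7F.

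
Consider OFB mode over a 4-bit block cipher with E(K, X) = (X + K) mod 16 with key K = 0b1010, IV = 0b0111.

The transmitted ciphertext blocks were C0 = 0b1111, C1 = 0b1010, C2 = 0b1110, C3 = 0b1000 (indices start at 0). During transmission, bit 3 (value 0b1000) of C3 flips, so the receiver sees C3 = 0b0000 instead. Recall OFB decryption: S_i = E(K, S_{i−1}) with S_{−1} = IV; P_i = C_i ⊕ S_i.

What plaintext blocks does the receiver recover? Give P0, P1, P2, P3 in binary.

Only C3 changed, to 0b0000. In OFB, a change in C_i flips the same bit in P_i only; the keystream is unaffected. Decrypting the received ciphertext:
P0: S = E(K, 0b0111) = 0b0001; 0b1111 ⊕ 0b0001 = 0b1110.
P1: S = E(K, 0b0001) = 0b1011; 0b1010 ⊕ 0b1011 = 0b0001.
P2: S = E(K, 0b1011) = 0b0101; 0b1110 ⊕ 0b0101 = 0b1011.
P3: S = E(K, 0b0101) = 0b1111; 0b0000 ⊕ 0b1111 = 0b1111.
Blocks that differ from the original plaintext: P3.

P0 = 0b1110, P1 = 0b0001, P2 = 0b1011, P3 = 0b1111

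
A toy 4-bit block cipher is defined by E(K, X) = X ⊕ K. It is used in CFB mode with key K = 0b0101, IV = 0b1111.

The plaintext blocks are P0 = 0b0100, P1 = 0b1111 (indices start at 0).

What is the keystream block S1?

CFB encryption: C_i = P_i ⊕ E(K, C_{i−1}), with C_{−1} = IV.
C0: E(K, 0b1111) = 0b1010; 0b0100 ⊕ 0b1010 = 0b1110.
C1: E(K, 0b1110) = 0b1011; 0b1111 ⊕ 0b1011 = 0b0100.
So S1 = 0b1011.

0b1011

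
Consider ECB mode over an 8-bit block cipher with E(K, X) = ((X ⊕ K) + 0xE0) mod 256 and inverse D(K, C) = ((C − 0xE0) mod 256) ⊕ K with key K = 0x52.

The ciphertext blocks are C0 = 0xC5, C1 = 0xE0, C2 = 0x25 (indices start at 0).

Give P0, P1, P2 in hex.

ECB decryption: P_i = D(K, C_i).
P0: D(K, 0xC5) = 0xB7.
P1: D(K, 0xE0) = 0x52.
P2: D(K, 0x25) = 0x17.

P0 = 0xB7, P1 = 0x52, P2 = 0x17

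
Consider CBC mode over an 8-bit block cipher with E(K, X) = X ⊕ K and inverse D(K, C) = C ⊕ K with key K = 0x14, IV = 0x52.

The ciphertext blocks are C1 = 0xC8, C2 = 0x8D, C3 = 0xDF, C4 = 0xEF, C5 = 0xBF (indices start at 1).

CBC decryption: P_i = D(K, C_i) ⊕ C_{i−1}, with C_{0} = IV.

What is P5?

P5 = 0x44

P5: D(K, 0xBF) = 0xAB; 0xAB ⊕ 0xEF = 0x44.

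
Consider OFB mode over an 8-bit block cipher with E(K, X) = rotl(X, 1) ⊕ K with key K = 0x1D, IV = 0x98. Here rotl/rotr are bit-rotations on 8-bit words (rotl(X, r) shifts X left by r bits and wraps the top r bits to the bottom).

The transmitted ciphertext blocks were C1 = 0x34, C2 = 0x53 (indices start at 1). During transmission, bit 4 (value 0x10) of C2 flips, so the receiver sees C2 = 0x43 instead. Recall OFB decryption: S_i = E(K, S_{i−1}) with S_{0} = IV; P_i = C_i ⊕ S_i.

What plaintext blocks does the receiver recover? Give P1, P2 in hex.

Only C2 changed, to 0x43. In OFB, a change in C_i flips the same bit in P_i only; the keystream is unaffected. Decrypting the received ciphertext:
P1: S = E(K, 0x98) = 0x2C; 0x34 ⊕ 0x2C = 0x18.
P2: S = E(K, 0x2C) = 0x45; 0x43 ⊕ 0x45 = 0x06.
Blocks that differ from the original plaintext: P2.

P1 = 0x18, P2 = 0x06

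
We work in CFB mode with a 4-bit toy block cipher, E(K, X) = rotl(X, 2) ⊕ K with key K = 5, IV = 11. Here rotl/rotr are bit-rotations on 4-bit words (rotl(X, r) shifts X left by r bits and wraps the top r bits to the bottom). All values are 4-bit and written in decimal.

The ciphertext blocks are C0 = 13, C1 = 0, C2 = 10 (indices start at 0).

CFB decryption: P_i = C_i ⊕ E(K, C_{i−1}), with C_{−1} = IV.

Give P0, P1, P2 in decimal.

P0: E(K, 11) = 11; 13 ⊕ 11 = 6.
P1: E(K, 13) = 2; 0 ⊕ 2 = 2.
P2: E(K, 0) = 5; 10 ⊕ 5 = 15.

P0 = 6, P1 = 2, P2 = 15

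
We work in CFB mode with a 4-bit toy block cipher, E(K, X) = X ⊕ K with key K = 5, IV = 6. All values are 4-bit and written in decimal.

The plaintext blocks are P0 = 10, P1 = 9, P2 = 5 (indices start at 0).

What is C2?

C2 = 5

CFB encryption: C_i = P_i ⊕ E(K, C_{i−1}), with C_{−1} = IV.
C0: E(K, 6) = 3; 10 ⊕ 3 = 9.
C1: E(K, 9) = 12; 9 ⊕ 12 = 5.
C2: E(K, 5) = 0; 5 ⊕ 0 = 5.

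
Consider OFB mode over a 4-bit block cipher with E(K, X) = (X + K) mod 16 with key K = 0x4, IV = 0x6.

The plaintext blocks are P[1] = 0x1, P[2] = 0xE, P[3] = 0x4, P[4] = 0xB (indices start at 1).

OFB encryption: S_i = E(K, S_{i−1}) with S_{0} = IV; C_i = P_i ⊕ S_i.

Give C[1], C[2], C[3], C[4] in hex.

C[1] = 0xB, C[2] = 0x0, C[3] = 0x6, C[4] = 0xD

C[1]: S = E(K, 0x6) = 0xA; 0x1 ⊕ 0xA = 0xB.
C[2]: S = E(K, 0xA) = 0xE; 0xE ⊕ 0xE = 0x0.
C[3]: S = E(K, 0xE) = 0x2; 0x4 ⊕ 0x2 = 0x6.
C[4]: S = E(K, 0x2) = 0x6; 0xB ⊕ 0x6 = 0xD.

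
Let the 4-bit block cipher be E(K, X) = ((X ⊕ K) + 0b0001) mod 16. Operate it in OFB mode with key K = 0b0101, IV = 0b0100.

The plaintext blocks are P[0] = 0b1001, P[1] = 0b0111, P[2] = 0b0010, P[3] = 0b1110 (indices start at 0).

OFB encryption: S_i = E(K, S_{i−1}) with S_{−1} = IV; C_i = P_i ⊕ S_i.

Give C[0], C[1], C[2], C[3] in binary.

C[0]: S = E(K, 0b0100) = 0b0010; 0b1001 ⊕ 0b0010 = 0b1011.
C[1]: S = E(K, 0b0010) = 0b1000; 0b0111 ⊕ 0b1000 = 0b1111.
C[2]: S = E(K, 0b1000) = 0b1110; 0b0010 ⊕ 0b1110 = 0b1100.
C[3]: S = E(K, 0b1110) = 0b1100; 0b1110 ⊕ 0b1100 = 0b0010.

C[0] = 0b1011, C[1] = 0b1111, C[2] = 0b1100, C[3] = 0b0010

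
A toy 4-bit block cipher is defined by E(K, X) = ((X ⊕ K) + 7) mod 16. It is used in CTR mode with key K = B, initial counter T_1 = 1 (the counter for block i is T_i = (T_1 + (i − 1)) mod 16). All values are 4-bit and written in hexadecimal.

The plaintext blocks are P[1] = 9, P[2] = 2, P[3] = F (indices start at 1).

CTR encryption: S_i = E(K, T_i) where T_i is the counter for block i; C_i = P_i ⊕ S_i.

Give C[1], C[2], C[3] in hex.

C[1] = 8, C[2] = 2, C[3] = 0

C[1]: T = 1, S = E(K, T) = 1; 9 ⊕ 1 = 8.
C[2]: T = 2, S = E(K, T) = 0; 2 ⊕ 0 = 2.
C[3]: T = 3, S = E(K, T) = F; F ⊕ F = 0.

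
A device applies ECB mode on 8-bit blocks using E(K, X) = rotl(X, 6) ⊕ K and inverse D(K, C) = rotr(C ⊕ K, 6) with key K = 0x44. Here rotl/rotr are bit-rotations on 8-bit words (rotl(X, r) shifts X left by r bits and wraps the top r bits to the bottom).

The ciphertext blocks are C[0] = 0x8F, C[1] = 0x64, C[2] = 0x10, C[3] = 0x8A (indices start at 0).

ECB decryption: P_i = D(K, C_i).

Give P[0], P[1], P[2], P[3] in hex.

P[0]: D(K, 0x8F) = 0x2F.
P[1]: D(K, 0x64) = 0x80.
P[2]: D(K, 0x10) = 0x51.
P[3]: D(K, 0x8A) = 0x3B.

P[0] = 0x2F, P[1] = 0x80, P[2] = 0x51, P[3] = 0x3B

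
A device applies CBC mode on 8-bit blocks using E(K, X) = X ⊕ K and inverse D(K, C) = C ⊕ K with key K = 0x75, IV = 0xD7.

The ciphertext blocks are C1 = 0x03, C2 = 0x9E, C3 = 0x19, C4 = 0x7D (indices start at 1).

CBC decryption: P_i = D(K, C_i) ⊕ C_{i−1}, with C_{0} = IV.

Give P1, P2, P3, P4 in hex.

P1 = 0xA1, P2 = 0xE8, P3 = 0xF2, P4 = 0x11

P1: D(K, 0x03) = 0x76; 0x76 ⊕ 0xD7 = 0xA1.
P2: D(K, 0x9E) = 0xEB; 0xEB ⊕ 0x03 = 0xE8.
P3: D(K, 0x19) = 0x6C; 0x6C ⊕ 0x9E = 0xF2.
P4: D(K, 0x7D) = 0x08; 0x08 ⊕ 0x19 = 0x11.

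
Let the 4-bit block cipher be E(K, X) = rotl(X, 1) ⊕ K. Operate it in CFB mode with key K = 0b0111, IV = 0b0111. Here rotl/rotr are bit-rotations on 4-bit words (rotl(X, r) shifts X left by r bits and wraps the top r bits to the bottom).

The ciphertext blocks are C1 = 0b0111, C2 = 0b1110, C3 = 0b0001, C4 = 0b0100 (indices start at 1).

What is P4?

CFB decryption: P_i = C_i ⊕ E(K, C_{i−1}), with C_{0} = IV.
P4: E(K, 0b0001) = 0b0101; 0b0100 ⊕ 0b0101 = 0b0001.

P4 = 0b0001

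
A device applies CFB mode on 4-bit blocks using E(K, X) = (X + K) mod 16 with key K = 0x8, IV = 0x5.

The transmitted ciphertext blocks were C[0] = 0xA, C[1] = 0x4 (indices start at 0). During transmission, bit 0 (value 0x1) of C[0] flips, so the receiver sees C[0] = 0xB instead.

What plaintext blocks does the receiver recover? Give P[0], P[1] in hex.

CFB decryption: P_i = C_i ⊕ E(K, C_{i−1}), with C_{−1} = IV.
Only C[0] changed, to 0xB. In CFB, a change in C_i flips the same bit in P_i and garbles P_{i+1}. Decrypting the received ciphertext:
P[0]: E(K, 0x5) = 0xD; 0xB ⊕ 0xD = 0x6.
P[1]: E(K, 0xB) = 0x3; 0x4 ⊕ 0x3 = 0x7.
Blocks that differ from the original plaintext: P[0], P[1].

P[0] = 0x6, P[1] = 0x7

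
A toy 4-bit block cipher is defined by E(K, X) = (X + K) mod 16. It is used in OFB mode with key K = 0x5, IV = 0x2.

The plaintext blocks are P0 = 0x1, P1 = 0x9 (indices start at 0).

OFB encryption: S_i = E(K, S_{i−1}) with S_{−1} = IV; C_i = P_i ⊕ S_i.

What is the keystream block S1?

C0: S = E(K, 0x2) = 0x7; 0x1 ⊕ 0x7 = 0x6.
C1: S = E(K, 0x7) = 0xC; 0x9 ⊕ 0xC = 0x5.
So S1 = 0xC.

0xC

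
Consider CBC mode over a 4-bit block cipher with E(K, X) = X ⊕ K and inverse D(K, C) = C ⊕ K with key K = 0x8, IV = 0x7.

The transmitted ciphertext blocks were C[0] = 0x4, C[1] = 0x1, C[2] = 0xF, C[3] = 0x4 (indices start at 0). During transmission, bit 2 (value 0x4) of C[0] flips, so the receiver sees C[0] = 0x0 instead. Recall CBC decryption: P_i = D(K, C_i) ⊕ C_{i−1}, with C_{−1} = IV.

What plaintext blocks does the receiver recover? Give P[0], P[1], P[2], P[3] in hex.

P[0] = 0xF, P[1] = 0x9, P[2] = 0x6, P[3] = 0x3

Only C[0] changed, to 0x0. In CBC, a change in C_i garbles P_i and flips the same bit in P_{i+1}. Decrypting the received ciphertext:
P[0]: D(K, 0x0) = 0x8; 0x8 ⊕ 0x7 = 0xF.
P[1]: D(K, 0x1) = 0x9; 0x9 ⊕ 0x0 = 0x9.
P[2]: D(K, 0xF) = 0x7; 0x7 ⊕ 0x1 = 0x6.
P[3]: D(K, 0x4) = 0xC; 0xC ⊕ 0xF = 0x3.
Blocks that differ from the original plaintext: P[0], P[1].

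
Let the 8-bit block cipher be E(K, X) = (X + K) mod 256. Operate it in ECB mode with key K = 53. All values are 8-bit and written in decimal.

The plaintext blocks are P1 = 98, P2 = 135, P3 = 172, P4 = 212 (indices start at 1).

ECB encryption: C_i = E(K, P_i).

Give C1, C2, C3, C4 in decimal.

C1: E(K, 98) = 151.
C2: E(K, 135) = 188.
C3: E(K, 172) = 225.
C4: E(K, 212) = 9.

C1 = 151, C2 = 188, C3 = 225, C4 = 9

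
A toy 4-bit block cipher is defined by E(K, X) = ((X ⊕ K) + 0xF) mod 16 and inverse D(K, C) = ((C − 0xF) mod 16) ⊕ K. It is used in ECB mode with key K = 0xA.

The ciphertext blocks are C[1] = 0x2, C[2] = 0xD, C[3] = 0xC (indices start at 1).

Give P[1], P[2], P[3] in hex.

P[1] = 0x9, P[2] = 0x4, P[3] = 0x7

ECB decryption: P_i = D(K, C_i).
P[1]: D(K, 0x2) = 0x9.
P[2]: D(K, 0xD) = 0x4.
P[3]: D(K, 0xC) = 0x7.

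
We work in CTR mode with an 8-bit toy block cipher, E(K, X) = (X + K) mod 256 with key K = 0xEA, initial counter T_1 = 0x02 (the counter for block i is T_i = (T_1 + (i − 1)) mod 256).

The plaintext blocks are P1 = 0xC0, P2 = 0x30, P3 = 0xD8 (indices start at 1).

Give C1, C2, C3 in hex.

C1 = 0x2C, C2 = 0xDD, C3 = 0x36

CTR encryption: S_i = E(K, T_i) where T_i is the counter for block i; C_i = P_i ⊕ S_i.
C1: T = 0x02, S = E(K, T) = 0xEC; 0xC0 ⊕ 0xEC = 0x2C.
C2: T = 0x03, S = E(K, T) = 0xED; 0x30 ⊕ 0xED = 0xDD.
C3: T = 0x04, S = E(K, T) = 0xEE; 0xD8 ⊕ 0xEE = 0x36.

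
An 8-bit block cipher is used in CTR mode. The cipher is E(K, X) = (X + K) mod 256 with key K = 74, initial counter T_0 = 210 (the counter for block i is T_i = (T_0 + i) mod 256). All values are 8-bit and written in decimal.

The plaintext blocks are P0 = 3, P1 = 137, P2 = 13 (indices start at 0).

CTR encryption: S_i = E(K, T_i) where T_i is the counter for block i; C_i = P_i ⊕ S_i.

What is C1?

C1 = 148

C0: T = 210, S = E(K, T) = 28; 3 ⊕ 28 = 31.
C1: T = 211, S = E(K, T) = 29; 137 ⊕ 29 = 148.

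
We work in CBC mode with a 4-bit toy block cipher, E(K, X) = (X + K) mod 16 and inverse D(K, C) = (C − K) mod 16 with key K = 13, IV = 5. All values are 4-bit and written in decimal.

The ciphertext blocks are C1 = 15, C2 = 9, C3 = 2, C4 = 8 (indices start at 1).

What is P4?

CBC decryption: P_i = D(K, C_i) ⊕ C_{i−1}, with C_{0} = IV.
P4: D(K, 8) = 11; 11 ⊕ 2 = 9.

P4 = 9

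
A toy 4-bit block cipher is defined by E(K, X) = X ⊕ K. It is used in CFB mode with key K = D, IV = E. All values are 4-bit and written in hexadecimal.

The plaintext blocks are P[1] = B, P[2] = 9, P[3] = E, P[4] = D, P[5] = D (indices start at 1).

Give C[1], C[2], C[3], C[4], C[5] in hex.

C[1] = 8, C[2] = C, C[3] = F, C[4] = F, C[5] = F

CFB encryption: C_i = P_i ⊕ E(K, C_{i−1}), with C_{0} = IV.
C[1]: E(K, E) = 3; B ⊕ 3 = 8.
C[2]: E(K, 8) = 5; 9 ⊕ 5 = C.
C[3]: E(K, C) = 1; E ⊕ 1 = F.
C[4]: E(K, F) = 2; D ⊕ 2 = F.
C[5]: E(K, F) = 2; D ⊕ 2 = F.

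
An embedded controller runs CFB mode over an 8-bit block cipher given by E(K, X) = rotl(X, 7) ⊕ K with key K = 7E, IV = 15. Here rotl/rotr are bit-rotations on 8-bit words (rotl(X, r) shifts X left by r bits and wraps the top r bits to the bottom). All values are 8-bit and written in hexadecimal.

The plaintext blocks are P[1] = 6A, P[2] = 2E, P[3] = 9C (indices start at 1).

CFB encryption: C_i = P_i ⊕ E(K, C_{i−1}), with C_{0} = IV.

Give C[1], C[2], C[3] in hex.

C[1]: E(K, 15) = F4; 6A ⊕ F4 = 9E.
C[2]: E(K, 9E) = 31; 2E ⊕ 31 = 1F.
C[3]: E(K, 1F) = F1; 9C ⊕ F1 = 6D.

C[1] = 9E, C[2] = 1F, C[3] = 6D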